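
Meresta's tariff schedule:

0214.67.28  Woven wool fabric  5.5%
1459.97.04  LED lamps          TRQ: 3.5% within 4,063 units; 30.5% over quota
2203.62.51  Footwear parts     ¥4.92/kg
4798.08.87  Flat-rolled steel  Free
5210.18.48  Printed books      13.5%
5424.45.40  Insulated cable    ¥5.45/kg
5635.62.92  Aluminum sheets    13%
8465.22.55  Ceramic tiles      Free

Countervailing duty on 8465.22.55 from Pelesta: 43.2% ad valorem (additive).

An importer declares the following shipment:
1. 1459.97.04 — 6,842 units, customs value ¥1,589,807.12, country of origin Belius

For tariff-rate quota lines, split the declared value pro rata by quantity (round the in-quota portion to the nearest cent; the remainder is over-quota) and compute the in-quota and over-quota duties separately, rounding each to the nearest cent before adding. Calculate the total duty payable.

Line 1 (1459.97.04, Belius, 6,842 units, ¥1,589,807.12):
Code 1459.97.04 is under a tariff-rate quota (threshold 4,063 units). In-quota: 4,063 units at 3.5%; over-quota: 2,779 units at 30.5%.
Pro-rata value split: in-quota = ¥1,589,807.12 × 4,063/6,842 = ¥944,078.68; over-quota = ¥1,589,807.12 − ¥944,078.68 = ¥645,728.44.
In-quota duty = ¥944,078.68 × 3.5% = ¥33,042.75. Over-quota duty = ¥645,728.44 × 30.5% = ¥196,947.17.
Line duty = ¥33,042.75 + ¥196,947.17 = ¥229,989.92.

¥229,989.92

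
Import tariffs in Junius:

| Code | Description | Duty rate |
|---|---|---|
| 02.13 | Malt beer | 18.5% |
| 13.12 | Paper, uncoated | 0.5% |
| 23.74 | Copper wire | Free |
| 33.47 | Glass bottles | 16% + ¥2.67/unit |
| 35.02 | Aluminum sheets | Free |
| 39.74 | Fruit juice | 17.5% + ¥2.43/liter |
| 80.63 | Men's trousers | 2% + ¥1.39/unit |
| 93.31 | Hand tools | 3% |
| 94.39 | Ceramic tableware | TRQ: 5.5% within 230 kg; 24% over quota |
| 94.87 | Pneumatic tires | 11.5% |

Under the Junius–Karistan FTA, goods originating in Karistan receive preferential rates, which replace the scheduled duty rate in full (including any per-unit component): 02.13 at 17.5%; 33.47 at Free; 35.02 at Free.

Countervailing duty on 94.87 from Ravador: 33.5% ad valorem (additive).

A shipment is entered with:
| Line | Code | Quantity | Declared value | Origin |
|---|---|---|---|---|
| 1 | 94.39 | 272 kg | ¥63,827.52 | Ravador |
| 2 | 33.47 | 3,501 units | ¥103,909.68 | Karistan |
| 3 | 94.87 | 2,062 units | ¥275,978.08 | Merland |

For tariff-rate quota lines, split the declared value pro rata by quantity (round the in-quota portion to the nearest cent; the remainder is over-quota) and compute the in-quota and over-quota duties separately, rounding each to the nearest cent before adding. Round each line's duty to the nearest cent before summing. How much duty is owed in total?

Line 1 (94.39, Ravador, 272 kg, ¥63,827.52):
Code 94.39 is under a tariff-rate quota (threshold 230 kg). In-quota: 230 kg at 5.5%; over-quota: 42 kg at 24%.
Pro-rata value split: in-quota = ¥63,827.52 × 230/272 = ¥53,971.80; over-quota = ¥63,827.52 − ¥53,971.80 = ¥9,855.72.
In-quota duty = ¥53,971.80 × 5.5% = ¥2,968.45. Over-quota duty = ¥9,855.72 × 24% = ¥2,365.37.
Line duty = ¥2,968.45 + ¥2,365.37 = ¥5,333.82.
Line 2 (33.47, Karistan, 3,501 units, ¥103,909.68):
Base rate for 33.47 is 16% + ¥2.67/unit.
Origin Karistan qualifies under the Junius–Karistan agreement and 33.47 is covered: preferential rate Free applies instead.
Duty = ¥103,909.68 × 0% = ¥0.00.
Line 3 (94.87, Merland, 2,062 units, ¥275,978.08):
Base rate for 94.87 is 11.5%.
The additional-duty order on 94.87 targets Ravador, not Merland; it does not apply.
Duty = ¥275,978.08 × 11.5% = ¥31,737.48.
Total = ¥5,333.82 + ¥0.00 + ¥31,737.48 = ¥37,071.30.

¥37,071.30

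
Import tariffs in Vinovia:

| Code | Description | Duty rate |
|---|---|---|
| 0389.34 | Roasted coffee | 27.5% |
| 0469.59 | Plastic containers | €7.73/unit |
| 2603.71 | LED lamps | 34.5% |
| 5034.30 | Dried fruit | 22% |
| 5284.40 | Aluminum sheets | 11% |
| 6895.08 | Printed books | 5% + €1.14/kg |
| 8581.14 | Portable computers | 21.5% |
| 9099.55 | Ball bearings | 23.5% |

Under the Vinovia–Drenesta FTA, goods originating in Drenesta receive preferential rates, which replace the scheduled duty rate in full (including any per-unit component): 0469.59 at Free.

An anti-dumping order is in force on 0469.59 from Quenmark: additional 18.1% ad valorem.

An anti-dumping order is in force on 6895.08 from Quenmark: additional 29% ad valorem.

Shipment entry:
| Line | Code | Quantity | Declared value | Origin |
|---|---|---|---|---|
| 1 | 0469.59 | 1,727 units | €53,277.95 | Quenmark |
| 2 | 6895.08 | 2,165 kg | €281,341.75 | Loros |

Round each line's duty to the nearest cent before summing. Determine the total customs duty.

€39,528.21

Line 1 (0469.59, Quenmark, 1,727 units, €53,277.95):
Base rate for 0469.59 is €7.73/unit.
0469.59 has an FTA preferential rate, but origin Quenmark is not Drenesta; base rate stands.
Additional duty on 0469.59 from Quenmark: +18.1% ad valorem. Applied ad valorem rate = 18.1%.
Duty = €53,277.95 × 18.1% + 1,727 × €7.73 = €22,993.02.
Line 2 (6895.08, Loros, 2,165 kg, €281,341.75):
Base rate for 6895.08 is 5% + €1.14/kg.
The additional-duty order on 6895.08 targets Quenmark, not Loros; it does not apply.
Duty = €281,341.75 × 5% + 2,165 × €1.14 = €16,535.19.
Total = €22,993.02 + €16,535.19 = €39,528.21.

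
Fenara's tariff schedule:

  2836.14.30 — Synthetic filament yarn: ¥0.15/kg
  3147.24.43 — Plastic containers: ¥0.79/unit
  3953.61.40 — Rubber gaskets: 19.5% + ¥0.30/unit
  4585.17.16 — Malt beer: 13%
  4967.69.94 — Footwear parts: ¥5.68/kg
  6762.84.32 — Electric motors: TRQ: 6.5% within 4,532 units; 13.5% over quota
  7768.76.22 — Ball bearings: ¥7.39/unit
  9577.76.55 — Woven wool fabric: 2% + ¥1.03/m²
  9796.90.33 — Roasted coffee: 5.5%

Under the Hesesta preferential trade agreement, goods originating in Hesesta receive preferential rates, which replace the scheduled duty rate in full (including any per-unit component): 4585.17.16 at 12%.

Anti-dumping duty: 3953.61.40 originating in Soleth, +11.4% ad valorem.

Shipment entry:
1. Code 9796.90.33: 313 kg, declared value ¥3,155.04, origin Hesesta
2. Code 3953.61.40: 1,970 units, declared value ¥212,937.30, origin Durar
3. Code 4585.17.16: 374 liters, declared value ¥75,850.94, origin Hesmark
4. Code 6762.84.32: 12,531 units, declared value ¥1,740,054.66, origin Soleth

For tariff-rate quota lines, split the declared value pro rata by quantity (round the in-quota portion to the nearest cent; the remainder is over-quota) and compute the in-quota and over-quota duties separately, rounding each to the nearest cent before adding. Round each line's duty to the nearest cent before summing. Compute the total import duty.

¥243,003.35

Line 1 (9796.90.33, Hesesta, 313 kg, ¥3,155.04):
Base rate for 9796.90.33 is 5.5%.
Origin Hesesta is the FTA partner but 9796.90.33 is not on the preference list; base rate stands.
Duty = ¥3,155.04 × 5.5% = ¥173.53.
Line 2 (3953.61.40, Durar, 1,970 units, ¥212,937.30):
Base rate for 3953.61.40 is 19.5% + ¥0.30/unit.
The additional-duty order on 3953.61.40 targets Soleth, not Durar; it does not apply.
Duty = ¥212,937.30 × 19.5% + 1,970 × ¥0.30 = ¥42,113.77.
Line 3 (4585.17.16, Hesmark, 374 liters, ¥75,850.94):
Base rate for 4585.17.16 is 13%.
4585.17.16 has an FTA preferential rate, but origin Hesmark is not Hesesta; base rate stands.
Duty = ¥75,850.94 × 13% = ¥9,860.62.
Line 4 (6762.84.32, Soleth, 12,531 units, ¥1,740,054.66):
Code 6762.84.32 is under a tariff-rate quota (threshold 4,532 units). In-quota: 4,532 units at 6.5%; over-quota: 7,999 units at 13.5%.
Pro-rata value split: in-quota = ¥1,740,054.66 × 4,532/12,531 = ¥629,313.52; over-quota = ¥1,740,054.66 − ¥629,313.52 = ¥1,110,741.14.
In-quota duty = ¥629,313.52 × 6.5% = ¥40,905.38. Over-quota duty = ¥1,110,741.14 × 13.5% = ¥149,950.05.
Line duty = ¥40,905.38 + ¥149,950.05 = ¥190,855.43.
Total = ¥173.53 + ¥42,113.77 + ¥9,860.62 + ¥190,855.43 = ¥243,003.35.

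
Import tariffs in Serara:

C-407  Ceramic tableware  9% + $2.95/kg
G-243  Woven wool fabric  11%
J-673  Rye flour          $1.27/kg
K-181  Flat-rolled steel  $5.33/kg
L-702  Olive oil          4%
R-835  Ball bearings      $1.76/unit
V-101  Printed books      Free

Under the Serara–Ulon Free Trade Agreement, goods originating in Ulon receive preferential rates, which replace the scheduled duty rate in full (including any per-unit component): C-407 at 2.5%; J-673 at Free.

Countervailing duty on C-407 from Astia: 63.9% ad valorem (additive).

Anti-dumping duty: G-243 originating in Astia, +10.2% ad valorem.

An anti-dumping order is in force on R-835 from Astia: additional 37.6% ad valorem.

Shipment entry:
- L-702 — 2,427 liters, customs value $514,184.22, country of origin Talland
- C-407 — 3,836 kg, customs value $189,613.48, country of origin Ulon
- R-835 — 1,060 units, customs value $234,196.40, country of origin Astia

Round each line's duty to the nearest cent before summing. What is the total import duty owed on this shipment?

$115,231.16

Line 1 (L-702, Talland, 2,427 liters, $514,184.22):
Base rate for L-702 is 4%.
Duty = $514,184.22 × 4% = $20,567.37.
Line 2 (C-407, Ulon, 3,836 kg, $189,613.48):
Base rate for C-407 is 9% + $2.95/kg.
Origin Ulon qualifies under the Serara–Ulon agreement and C-407 is covered: preferential rate 2.5% applies instead.
The additional-duty order on C-407 targets Astia, not Ulon; it does not apply.
Duty = $189,613.48 × 2.5% = $4,740.34.
Line 3 (R-835, Astia, 1,060 units, $234,196.40):
Base rate for R-835 is $1.76/unit.
Additional duty on R-835 from Astia: +37.6% ad valorem. Applied ad valorem rate = 37.6%.
Duty = $234,196.40 × 37.6% + 1,060 × $1.76 = $89,923.45.
Total = $20,567.37 + $4,740.34 + $89,923.45 = $115,231.16.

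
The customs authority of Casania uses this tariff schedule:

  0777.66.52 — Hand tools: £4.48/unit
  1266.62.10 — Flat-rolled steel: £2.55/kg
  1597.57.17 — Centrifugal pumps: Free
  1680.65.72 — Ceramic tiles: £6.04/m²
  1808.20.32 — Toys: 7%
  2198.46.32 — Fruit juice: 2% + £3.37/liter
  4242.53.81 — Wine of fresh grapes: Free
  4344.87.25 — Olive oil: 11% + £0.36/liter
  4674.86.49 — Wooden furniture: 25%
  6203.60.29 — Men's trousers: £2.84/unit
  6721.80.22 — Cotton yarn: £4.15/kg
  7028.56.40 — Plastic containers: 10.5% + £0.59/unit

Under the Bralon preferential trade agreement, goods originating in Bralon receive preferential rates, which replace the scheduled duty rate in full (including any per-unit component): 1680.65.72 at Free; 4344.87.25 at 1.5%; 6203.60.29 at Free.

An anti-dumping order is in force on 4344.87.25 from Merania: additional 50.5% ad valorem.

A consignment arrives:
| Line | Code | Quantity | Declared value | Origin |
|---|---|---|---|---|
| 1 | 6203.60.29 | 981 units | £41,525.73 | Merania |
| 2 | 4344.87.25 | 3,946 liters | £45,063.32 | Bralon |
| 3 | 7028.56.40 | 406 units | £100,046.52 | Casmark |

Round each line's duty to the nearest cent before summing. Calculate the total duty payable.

£14,206.41

Line 1 (6203.60.29, Merania, 981 units, £41,525.73):
Base rate for 6203.60.29 is £2.84/unit.
6203.60.29 has an FTA preferential rate, but origin Merania is not Bralon; base rate stands.
Duty = 981 × £2.84 = £2,786.04.
Line 2 (4344.87.25, Bralon, 3,946 liters, £45,063.32):
Base rate for 4344.87.25 is 11% + £0.36/liter.
Origin Bralon qualifies under the Casania–Bralon agreement and 4344.87.25 is covered: preferential rate 1.5% applies instead.
The additional-duty order on 4344.87.25 targets Merania, not Bralon; it does not apply.
Duty = £45,063.32 × 1.5% = £675.95.
Line 3 (7028.56.40, Casmark, 406 units, £100,046.52):
Base rate for 7028.56.40 is 10.5% + £0.59/unit.
Duty = £100,046.52 × 10.5% + 406 × £0.59 = £10,744.42.
Total = £2,786.04 + £675.95 + £10,744.42 = £14,206.41.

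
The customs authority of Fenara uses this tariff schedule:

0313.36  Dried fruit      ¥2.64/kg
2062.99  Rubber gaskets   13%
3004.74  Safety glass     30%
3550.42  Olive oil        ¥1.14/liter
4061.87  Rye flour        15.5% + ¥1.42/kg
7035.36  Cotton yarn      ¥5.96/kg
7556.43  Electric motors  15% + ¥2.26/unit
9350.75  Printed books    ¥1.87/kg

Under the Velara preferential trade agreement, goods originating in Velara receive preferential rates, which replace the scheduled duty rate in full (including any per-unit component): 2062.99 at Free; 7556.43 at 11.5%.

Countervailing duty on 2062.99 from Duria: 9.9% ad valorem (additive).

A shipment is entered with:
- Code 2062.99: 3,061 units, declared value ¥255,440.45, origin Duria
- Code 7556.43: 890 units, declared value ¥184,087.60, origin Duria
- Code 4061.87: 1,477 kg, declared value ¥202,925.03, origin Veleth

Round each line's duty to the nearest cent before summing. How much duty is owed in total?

Line 1 (2062.99, Duria, 3,061 units, ¥255,440.45):
Base rate for 2062.99 is 13%.
2062.99 has an FTA preferential rate, but origin Duria is not Velara; base rate stands.
Additional duty on 2062.99 from Duria: +9.9%. Applied ad valorem rate: 13% + 9.9% = 22.9%.
Duty = ¥255,440.45 × 22.9% = ¥58,495.86.
Line 2 (7556.43, Duria, 890 units, ¥184,087.60):
Base rate for 7556.43 is 15% + ¥2.26/unit.
7556.43 has an FTA preferential rate, but origin Duria is not Velara; base rate stands.
Duty = ¥184,087.60 × 15% + 890 × ¥2.26 = ¥29,624.54.
Line 3 (4061.87, Veleth, 1,477 kg, ¥202,925.03):
Base rate for 4061.87 is 15.5% + ¥1.42/kg.
Duty = ¥202,925.03 × 15.5% + 1,477 × ¥1.42 = ¥33,550.72.
Total = ¥58,495.86 + ¥29,624.54 + ¥33,550.72 = ¥121,671.12.

¥121,671.12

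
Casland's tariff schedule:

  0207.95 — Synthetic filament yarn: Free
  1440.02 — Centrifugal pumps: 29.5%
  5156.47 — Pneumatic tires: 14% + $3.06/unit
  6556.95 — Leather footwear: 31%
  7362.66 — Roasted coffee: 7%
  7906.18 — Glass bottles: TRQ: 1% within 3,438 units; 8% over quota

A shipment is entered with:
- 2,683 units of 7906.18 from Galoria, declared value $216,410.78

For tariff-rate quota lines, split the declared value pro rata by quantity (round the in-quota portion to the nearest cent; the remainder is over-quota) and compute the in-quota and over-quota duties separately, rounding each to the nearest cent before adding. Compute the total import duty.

$2,164.11

Line 1 (7906.18, Galoria, 2,683 units, $216,410.78):
Code 7906.18 is under a tariff-rate quota (threshold 3,438 units). Quantity 2,683 units is within the quota, so the in-quota rate 1% applies to the full value.
Duty = $216,410.78 × 1% = $2,164.11.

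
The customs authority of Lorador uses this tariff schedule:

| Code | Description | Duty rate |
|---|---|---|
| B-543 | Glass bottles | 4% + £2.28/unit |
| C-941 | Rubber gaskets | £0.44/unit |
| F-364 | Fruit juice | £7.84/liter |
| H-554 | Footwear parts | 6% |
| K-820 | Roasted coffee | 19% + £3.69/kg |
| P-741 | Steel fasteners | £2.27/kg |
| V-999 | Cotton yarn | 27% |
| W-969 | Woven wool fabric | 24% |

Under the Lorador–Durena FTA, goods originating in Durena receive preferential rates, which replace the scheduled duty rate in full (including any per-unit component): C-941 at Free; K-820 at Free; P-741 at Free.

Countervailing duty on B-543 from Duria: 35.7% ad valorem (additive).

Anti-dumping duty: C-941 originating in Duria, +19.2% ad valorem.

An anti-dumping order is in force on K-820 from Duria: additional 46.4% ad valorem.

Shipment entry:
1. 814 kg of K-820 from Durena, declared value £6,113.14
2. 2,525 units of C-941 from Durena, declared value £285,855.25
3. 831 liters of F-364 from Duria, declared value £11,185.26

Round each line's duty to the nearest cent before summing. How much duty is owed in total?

£6,515.04

Line 1 (K-820, Durena, 814 kg, £6,113.14):
Base rate for K-820 is 19% + £3.69/kg.
Origin Durena qualifies under the Lorador–Durena agreement and K-820 is covered: preferential rate Free applies instead.
The additional-duty order on K-820 targets Duria, not Durena; it does not apply.
Duty = £6,113.14 × 0% = £0.00.
Line 2 (C-941, Durena, 2,525 units, £285,855.25):
Base rate for C-941 is £0.44/unit.
Origin Durena qualifies under the Lorador–Durena agreement and C-941 is covered: preferential rate Free applies instead.
The additional-duty order on C-941 targets Duria, not Durena; it does not apply.
Duty = £285,855.25 × 0% = £0.00.
Line 3 (F-364, Duria, 831 liters, £11,185.26):
Base rate for F-364 is £7.84/liter.
Duty = 831 × £7.84 = £6,515.04.
Total = £0.00 + £0.00 + £6,515.04 = £6,515.04.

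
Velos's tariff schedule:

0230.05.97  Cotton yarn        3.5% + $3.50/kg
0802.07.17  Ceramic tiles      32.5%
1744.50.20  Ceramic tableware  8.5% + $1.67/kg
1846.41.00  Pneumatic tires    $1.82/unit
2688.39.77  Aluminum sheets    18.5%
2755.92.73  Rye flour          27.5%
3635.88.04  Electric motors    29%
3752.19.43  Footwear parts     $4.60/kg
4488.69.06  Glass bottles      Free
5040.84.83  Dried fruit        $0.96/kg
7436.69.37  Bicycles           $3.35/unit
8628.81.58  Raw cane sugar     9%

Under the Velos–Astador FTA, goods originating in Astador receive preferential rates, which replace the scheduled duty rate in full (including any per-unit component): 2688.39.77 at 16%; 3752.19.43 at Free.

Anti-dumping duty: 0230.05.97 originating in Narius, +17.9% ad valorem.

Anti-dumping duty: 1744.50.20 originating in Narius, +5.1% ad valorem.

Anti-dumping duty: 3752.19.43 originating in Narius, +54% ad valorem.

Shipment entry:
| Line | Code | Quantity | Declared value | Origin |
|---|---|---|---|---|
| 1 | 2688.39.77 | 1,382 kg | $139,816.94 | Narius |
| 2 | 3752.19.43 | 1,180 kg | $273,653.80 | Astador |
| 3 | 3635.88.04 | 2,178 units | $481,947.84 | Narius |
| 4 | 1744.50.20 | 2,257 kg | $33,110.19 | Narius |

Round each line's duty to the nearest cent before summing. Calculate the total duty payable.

$173,903.18

Line 1 (2688.39.77, Narius, 1,382 kg, $139,816.94):
Base rate for 2688.39.77 is 18.5%.
2688.39.77 has an FTA preferential rate, but origin Narius is not Astador; base rate stands.
Duty = $139,816.94 × 18.5% = $25,866.13.
Line 2 (3752.19.43, Astador, 1,180 kg, $273,653.80):
Base rate for 3752.19.43 is $4.60/kg.
Origin Astador qualifies under the Velos–Astador agreement and 3752.19.43 is covered: preferential rate Free applies instead.
The additional-duty order on 3752.19.43 targets Narius, not Astador; it does not apply.
Duty = $273,653.80 × 0% = $0.00.
Line 3 (3635.88.04, Narius, 2,178 units, $481,947.84):
Base rate for 3635.88.04 is 29%.
Duty = $481,947.84 × 29% = $139,764.87.
Line 4 (1744.50.20, Narius, 2,257 kg, $33,110.19):
Base rate for 1744.50.20 is 8.5% + $1.67/kg.
Additional duty on 1744.50.20 from Narius: +5.1%. Applied ad valorem rate: 8.5% + 5.1% = 13.6%.
Duty = $33,110.19 × 13.6% + 2,257 × $1.67 = $8,272.18.
Total = $25,866.13 + $0.00 + $139,764.87 + $8,272.18 = $173,903.18.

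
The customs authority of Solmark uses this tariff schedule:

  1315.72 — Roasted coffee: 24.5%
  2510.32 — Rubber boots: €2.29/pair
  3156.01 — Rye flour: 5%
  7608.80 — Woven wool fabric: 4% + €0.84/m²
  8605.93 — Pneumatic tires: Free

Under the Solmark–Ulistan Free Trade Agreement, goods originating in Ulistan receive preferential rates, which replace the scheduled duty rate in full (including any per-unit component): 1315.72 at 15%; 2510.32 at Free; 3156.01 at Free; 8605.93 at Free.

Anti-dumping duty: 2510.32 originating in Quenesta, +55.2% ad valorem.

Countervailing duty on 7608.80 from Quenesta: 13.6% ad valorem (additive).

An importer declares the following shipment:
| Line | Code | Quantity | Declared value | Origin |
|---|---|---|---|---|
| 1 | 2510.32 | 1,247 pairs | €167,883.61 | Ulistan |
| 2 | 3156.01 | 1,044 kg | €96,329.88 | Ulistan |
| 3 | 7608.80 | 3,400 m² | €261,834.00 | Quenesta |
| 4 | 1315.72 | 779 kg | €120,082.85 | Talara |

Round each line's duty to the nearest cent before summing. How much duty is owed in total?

€78,359.08

Line 1 (2510.32, Ulistan, 1,247 pairs, €167,883.61):
Base rate for 2510.32 is €2.29/pair.
Origin Ulistan qualifies under the Solmark–Ulistan agreement and 2510.32 is covered: preferential rate Free applies instead.
The additional-duty order on 2510.32 targets Quenesta, not Ulistan; it does not apply.
Duty = €167,883.61 × 0% = €0.00.
Line 2 (3156.01, Ulistan, 1,044 kg, €96,329.88):
Base rate for 3156.01 is 5%.
Origin Ulistan qualifies under the Solmark–Ulistan agreement and 3156.01 is covered: preferential rate Free applies instead.
Duty = €96,329.88 × 0% = €0.00.
Line 3 (7608.80, Quenesta, 3,400 m², €261,834.00):
Base rate for 7608.80 is 4% + €0.84/m².
Additional duty on 7608.80 from Quenesta: +13.6%. Applied ad valorem rate: 4% + 13.6% = 17.6%.
Duty = €261,834.00 × 17.6% + 3,400 × €0.84 = €48,938.78.
Line 4 (1315.72, Talara, 779 kg, €120,082.85):
Base rate for 1315.72 is 24.5%.
1315.72 has an FTA preferential rate, but origin Talara is not Ulistan; base rate stands.
Duty = €120,082.85 × 24.5% = €29,420.30.
Total = €0.00 + €0.00 + €48,938.78 + €29,420.30 = €78,359.08.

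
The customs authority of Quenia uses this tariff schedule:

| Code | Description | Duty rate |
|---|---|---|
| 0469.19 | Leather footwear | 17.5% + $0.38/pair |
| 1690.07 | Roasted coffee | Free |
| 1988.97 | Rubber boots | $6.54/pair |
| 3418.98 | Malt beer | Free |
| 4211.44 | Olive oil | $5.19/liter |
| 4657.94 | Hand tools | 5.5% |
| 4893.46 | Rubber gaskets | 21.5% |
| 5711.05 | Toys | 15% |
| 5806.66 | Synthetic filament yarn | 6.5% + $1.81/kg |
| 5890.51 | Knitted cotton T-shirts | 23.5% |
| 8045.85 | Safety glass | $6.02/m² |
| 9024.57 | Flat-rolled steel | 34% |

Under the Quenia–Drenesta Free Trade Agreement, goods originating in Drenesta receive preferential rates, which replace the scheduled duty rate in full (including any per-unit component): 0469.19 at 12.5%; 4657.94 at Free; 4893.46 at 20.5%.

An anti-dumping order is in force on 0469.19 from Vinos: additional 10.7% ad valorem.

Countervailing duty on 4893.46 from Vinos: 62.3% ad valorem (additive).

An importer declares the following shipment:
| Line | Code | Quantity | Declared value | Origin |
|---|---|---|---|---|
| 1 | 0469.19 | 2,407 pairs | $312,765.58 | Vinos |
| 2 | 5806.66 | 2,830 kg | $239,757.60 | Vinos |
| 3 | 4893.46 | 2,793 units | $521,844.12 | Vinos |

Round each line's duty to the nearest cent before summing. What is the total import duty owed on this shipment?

$547,126.46

Line 1 (0469.19, Vinos, 2,407 pairs, $312,765.58):
Base rate for 0469.19 is 17.5% + $0.38/pair.
0469.19 has an FTA preferential rate, but origin Vinos is not Drenesta; base rate stands.
Additional duty on 0469.19 from Vinos: +10.7%. Applied ad valorem rate: 17.5% + 10.7% = 28.2%.
Duty = $312,765.58 × 28.2% + 2,407 × $0.38 = $89,114.55.
Line 2 (5806.66, Vinos, 2,830 kg, $239,757.60):
Base rate for 5806.66 is 6.5% + $1.81/kg.
Duty = $239,757.60 × 6.5% + 2,830 × $1.81 = $20,706.54.
Line 3 (4893.46, Vinos, 2,793 units, $521,844.12):
Base rate for 4893.46 is 21.5%.
4893.46 has an FTA preferential rate, but origin Vinos is not Drenesta; base rate stands.
Additional duty on 4893.46 from Vinos: +62.3%. Applied ad valorem rate: 21.5% + 62.3% = 83.8%.
Duty = $521,844.12 × 83.8% = $437,305.37.
Total = $89,114.55 + $20,706.54 + $437,305.37 = $547,126.46.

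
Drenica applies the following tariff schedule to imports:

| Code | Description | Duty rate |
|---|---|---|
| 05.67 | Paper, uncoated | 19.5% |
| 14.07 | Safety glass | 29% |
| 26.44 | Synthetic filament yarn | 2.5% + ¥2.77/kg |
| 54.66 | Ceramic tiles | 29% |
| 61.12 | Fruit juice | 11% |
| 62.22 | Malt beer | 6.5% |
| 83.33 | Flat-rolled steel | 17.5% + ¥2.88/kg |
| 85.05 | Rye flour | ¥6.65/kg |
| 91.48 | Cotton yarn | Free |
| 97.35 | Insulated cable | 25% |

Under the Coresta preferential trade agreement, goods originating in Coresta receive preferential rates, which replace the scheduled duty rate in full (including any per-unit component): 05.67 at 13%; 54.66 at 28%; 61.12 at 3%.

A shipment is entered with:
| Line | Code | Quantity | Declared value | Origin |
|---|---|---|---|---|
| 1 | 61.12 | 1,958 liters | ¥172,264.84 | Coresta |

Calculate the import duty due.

Line 1 (61.12, Coresta, 1,958 liters, ¥172,264.84):
Base rate for 61.12 is 11%.
Origin Coresta qualifies under the Drenica–Coresta agreement and 61.12 is covered: preferential rate 3% applies instead.
Duty = ¥172,264.84 × 3% = ¥5,167.95.

¥5,167.95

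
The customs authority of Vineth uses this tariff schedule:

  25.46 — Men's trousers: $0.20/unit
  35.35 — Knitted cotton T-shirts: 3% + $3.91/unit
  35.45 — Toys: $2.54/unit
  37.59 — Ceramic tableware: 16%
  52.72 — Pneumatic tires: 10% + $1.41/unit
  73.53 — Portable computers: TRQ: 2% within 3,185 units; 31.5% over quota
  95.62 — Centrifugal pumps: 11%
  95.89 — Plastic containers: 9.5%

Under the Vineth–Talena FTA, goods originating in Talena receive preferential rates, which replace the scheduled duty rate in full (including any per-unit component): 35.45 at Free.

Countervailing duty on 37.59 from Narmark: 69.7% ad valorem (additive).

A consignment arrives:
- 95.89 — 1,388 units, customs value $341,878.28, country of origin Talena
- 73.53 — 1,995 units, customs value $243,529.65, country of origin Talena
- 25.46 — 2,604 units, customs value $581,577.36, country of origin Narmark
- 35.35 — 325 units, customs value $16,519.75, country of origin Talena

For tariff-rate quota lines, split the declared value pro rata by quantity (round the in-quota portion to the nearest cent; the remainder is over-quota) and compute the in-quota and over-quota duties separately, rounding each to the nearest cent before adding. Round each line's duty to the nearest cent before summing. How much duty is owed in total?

Line 1 (95.89, Talena, 1,388 units, $341,878.28):
Base rate for 95.89 is 9.5%.
Origin Talena is the FTA partner but 95.89 is not on the preference list; base rate stands.
Duty = $341,878.28 × 9.5% = $32,478.44.
Line 2 (73.53, Talena, 1,995 units, $243,529.65):
Code 73.53 is under a tariff-rate quota (threshold 3,185 units). Quantity 1,995 units is within the quota, so the in-quota rate 2% applies to the full value.
Duty = $243,529.65 × 2% = $4,870.59.
Line 3 (25.46, Narmark, 2,604 units, $581,577.36):
Base rate for 25.46 is $0.20/unit.
Duty = 2,604 × $0.20 = $520.80.
Line 4 (35.35, Talena, 325 units, $16,519.75):
Base rate for 35.35 is 3% + $3.91/unit.
Origin Talena is the FTA partner but 35.35 is not on the preference list; base rate stands.
Duty = $16,519.75 × 3% + 325 × $3.91 = $1,766.34.
Total = $32,478.44 + $4,870.59 + $520.80 + $1,766.34 = $39,636.17.

$39,636.17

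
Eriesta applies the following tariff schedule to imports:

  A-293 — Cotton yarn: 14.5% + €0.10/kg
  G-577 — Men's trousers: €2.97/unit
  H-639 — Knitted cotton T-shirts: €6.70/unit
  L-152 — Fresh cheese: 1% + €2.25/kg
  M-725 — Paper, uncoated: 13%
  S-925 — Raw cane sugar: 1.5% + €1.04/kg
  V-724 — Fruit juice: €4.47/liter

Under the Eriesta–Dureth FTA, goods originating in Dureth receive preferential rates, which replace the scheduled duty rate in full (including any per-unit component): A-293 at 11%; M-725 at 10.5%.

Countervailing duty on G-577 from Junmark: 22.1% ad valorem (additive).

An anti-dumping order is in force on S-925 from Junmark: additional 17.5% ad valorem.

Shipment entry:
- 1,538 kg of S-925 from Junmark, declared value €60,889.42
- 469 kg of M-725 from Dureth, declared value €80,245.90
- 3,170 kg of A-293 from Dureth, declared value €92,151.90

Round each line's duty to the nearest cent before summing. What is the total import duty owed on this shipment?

Line 1 (S-925, Junmark, 1,538 kg, €60,889.42):
Base rate for S-925 is 1.5% + €1.04/kg.
Additional duty on S-925 from Junmark: +17.5%. Applied ad valorem rate: 1.5% + 17.5% = 19%.
Duty = €60,889.42 × 19% + 1,538 × €1.04 = €13,168.51.
Line 2 (M-725, Dureth, 469 kg, €80,245.90):
Base rate for M-725 is 13%.
Origin Dureth qualifies under the Eriesta–Dureth agreement and M-725 is covered: preferential rate 10.5% applies instead.
Duty = €80,245.90 × 10.5% = €8,425.82.
Line 3 (A-293, Dureth, 3,170 kg, €92,151.90):
Base rate for A-293 is 14.5% + €0.10/kg.
Origin Dureth qualifies under the Eriesta–Dureth agreement and A-293 is covered: preferential rate 11% applies instead.
Duty = €92,151.90 × 11% = €10,136.71.
Total = €13,168.51 + €8,425.82 + €10,136.71 = €31,731.04.

€31,731.04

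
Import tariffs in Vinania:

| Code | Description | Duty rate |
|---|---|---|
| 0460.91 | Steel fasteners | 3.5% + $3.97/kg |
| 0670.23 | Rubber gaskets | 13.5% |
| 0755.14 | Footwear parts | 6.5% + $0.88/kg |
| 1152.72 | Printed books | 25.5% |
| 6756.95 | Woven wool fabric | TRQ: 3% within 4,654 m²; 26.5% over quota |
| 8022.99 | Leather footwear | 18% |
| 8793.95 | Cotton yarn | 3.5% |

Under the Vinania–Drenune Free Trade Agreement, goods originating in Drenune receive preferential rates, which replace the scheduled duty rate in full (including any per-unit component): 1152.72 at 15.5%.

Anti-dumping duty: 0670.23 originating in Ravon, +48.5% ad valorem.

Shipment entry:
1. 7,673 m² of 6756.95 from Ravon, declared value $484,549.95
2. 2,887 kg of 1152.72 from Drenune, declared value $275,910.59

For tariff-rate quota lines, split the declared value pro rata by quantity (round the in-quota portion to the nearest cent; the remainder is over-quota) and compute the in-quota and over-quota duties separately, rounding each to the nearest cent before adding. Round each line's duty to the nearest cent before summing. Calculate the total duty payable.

Line 1 (6756.95, Ravon, 7,673 m², $484,549.95):
Code 6756.95 is under a tariff-rate quota (threshold 4,654 m²). In-quota: 4,654 m² at 3%; over-quota: 3,019 m² at 26.5%.
Pro-rata value split: in-quota = $484,549.95 × 4,654/7,673 = $293,900.10; over-quota = $484,549.95 − $293,900.10 = $190,649.85.
In-quota duty = $293,900.10 × 3% = $8,817.00. Over-quota duty = $190,649.85 × 26.5% = $50,522.21.
Line duty = $8,817.00 + $50,522.21 = $59,339.21.
Line 2 (1152.72, Drenune, 2,887 kg, $275,910.59):
Base rate for 1152.72 is 25.5%.
Origin Drenune qualifies under the Vinania–Drenune agreement and 1152.72 is covered: preferential rate 15.5% applies instead.
Duty = $275,910.59 × 15.5% = $42,766.14.
Total = $59,339.21 + $42,766.14 = $102,105.35.

$102,105.35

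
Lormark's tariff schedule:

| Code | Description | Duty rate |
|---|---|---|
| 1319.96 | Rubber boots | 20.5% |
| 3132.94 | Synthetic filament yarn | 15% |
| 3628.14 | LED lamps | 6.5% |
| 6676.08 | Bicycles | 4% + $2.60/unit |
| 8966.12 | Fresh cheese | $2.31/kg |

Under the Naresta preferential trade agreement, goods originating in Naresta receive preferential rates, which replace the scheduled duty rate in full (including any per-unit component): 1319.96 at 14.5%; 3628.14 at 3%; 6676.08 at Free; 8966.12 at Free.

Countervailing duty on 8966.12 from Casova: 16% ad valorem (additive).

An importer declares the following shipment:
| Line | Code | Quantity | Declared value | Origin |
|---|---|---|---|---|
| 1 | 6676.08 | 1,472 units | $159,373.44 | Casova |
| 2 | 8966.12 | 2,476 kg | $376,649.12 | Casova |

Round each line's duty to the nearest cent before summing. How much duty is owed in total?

$76,185.56

Line 1 (6676.08, Casova, 1,472 units, $159,373.44):
Base rate for 6676.08 is 4% + $2.60/unit.
6676.08 has an FTA preferential rate, but origin Casova is not Naresta; base rate stands.
Duty = $159,373.44 × 4% + 1,472 × $2.60 = $10,202.14.
Line 2 (8966.12, Casova, 2,476 kg, $376,649.12):
Base rate for 8966.12 is $2.31/kg.
8966.12 has an FTA preferential rate, but origin Casova is not Naresta; base rate stands.
Additional duty on 8966.12 from Casova: +16% ad valorem. Applied ad valorem rate = 16%.
Duty = $376,649.12 × 16% + 2,476 × $2.31 = $65,983.42.
Total = $10,202.14 + $65,983.42 = $76,185.56.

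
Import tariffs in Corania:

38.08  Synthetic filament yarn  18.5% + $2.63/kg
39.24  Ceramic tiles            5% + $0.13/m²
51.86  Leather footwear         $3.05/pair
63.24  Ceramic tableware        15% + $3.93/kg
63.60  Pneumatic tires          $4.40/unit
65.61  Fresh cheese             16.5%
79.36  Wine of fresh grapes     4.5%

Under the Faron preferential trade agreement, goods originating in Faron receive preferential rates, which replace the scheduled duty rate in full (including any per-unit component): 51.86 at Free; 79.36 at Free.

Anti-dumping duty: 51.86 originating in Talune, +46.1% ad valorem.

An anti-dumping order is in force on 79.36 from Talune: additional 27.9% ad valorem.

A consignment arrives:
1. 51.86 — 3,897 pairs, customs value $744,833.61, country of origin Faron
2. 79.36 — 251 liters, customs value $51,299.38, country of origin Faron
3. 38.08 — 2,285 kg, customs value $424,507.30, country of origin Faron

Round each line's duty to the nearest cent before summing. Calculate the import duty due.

Line 1 (51.86, Faron, 3,897 pairs, $744,833.61):
Base rate for 51.86 is $3.05/pair.
Origin Faron qualifies under the Corania–Faron agreement and 51.86 is covered: preferential rate Free applies instead.
The additional-duty order on 51.86 targets Talune, not Faron; it does not apply.
Duty = $744,833.61 × 0% = $0.00.
Line 2 (79.36, Faron, 251 liters, $51,299.38):
Base rate for 79.36 is 4.5%.
Origin Faron qualifies under the Corania–Faron agreement and 79.36 is covered: preferential rate Free applies instead.
The additional-duty order on 79.36 targets Talune, not Faron; it does not apply.
Duty = $51,299.38 × 0% = $0.00.
Line 3 (38.08, Faron, 2,285 kg, $424,507.30):
Base rate for 38.08 is 18.5% + $2.63/kg.
Origin Faron is the FTA partner but 38.08 is not on the preference list; base rate stands.
Duty = $424,507.30 × 18.5% + 2,285 × $2.63 = $84,543.40.
Total = $0.00 + $0.00 + $84,543.40 = $84,543.40.

$84,543.40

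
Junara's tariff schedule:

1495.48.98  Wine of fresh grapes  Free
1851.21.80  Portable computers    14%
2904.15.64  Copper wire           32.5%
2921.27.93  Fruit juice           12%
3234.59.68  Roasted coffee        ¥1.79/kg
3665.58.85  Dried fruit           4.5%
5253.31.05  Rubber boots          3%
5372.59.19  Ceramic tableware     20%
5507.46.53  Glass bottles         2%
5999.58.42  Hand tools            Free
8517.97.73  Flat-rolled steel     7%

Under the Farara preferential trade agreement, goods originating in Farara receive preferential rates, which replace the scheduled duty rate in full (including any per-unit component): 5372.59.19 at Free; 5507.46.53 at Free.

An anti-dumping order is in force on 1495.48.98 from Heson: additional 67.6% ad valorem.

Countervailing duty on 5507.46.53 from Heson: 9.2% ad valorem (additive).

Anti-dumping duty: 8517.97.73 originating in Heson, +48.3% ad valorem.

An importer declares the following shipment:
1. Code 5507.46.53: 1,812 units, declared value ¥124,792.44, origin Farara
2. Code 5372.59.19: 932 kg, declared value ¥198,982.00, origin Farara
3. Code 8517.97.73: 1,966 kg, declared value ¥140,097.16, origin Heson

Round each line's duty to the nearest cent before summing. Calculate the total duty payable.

¥77,473.73

Line 1 (5507.46.53, Farara, 1,812 units, ¥124,792.44):
Base rate for 5507.46.53 is 2%.
Origin Farara qualifies under the Junara–Farara agreement and 5507.46.53 is covered: preferential rate Free applies instead.
The additional-duty order on 5507.46.53 targets Heson, not Farara; it does not apply.
Duty = ¥124,792.44 × 0% = ¥0.00.
Line 2 (5372.59.19, Farara, 932 kg, ¥198,982.00):
Base rate for 5372.59.19 is 20%.
Origin Farara qualifies under the Junara–Farara agreement and 5372.59.19 is covered: preferential rate Free applies instead.
Duty = ¥198,982.00 × 0% = ¥0.00.
Line 3 (8517.97.73, Heson, 1,966 kg, ¥140,097.16):
Base rate for 8517.97.73 is 7%.
Additional duty on 8517.97.73 from Heson: +48.3%. Applied ad valorem rate: 7% + 48.3% = 55.3%.
Duty = ¥140,097.16 × 55.3% = ¥77,473.73.
Total = ¥0.00 + ¥0.00 + ¥77,473.73 = ¥77,473.73.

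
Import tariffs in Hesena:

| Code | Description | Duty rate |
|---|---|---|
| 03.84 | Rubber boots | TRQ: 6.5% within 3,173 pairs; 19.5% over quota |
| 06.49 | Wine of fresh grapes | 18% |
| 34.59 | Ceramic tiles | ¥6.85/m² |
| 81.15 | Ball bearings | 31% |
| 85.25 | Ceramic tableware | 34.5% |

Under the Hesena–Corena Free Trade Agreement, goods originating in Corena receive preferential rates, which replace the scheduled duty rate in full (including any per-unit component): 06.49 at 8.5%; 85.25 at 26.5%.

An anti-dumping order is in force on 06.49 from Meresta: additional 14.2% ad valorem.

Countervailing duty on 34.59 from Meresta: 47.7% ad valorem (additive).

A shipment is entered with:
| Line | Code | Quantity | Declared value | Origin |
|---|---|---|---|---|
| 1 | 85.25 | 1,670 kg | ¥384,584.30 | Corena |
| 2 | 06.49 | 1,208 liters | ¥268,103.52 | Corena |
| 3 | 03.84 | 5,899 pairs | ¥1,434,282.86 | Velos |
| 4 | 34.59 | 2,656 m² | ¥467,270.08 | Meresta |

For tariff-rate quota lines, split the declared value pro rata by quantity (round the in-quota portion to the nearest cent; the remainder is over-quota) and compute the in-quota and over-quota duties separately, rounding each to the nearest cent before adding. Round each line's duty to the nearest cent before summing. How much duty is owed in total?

¥545,177.41

Line 1 (85.25, Corena, 1,670 kg, ¥384,584.30):
Base rate for 85.25 is 34.5%.
Origin Corena qualifies under the Hesena–Corena agreement and 85.25 is covered: preferential rate 26.5% applies instead.
Duty = ¥384,584.30 × 26.5% = ¥101,914.84.
Line 2 (06.49, Corena, 1,208 liters, ¥268,103.52):
Base rate for 06.49 is 18%.
Origin Corena qualifies under the Hesena–Corena agreement and 06.49 is covered: preferential rate 8.5% applies instead.
The additional-duty order on 06.49 targets Meresta, not Corena; it does not apply.
Duty = ¥268,103.52 × 8.5% = ¥22,788.80.
Line 3 (03.84, Velos, 5,899 pairs, ¥1,434,282.86):
Code 03.84 is under a tariff-rate quota (threshold 3,173 pairs). In-quota: 3,173 pairs at 6.5%; over-quota: 2,726 pairs at 19.5%.
Pro-rata value split: in-quota = ¥1,434,282.86 × 3,173/5,899 = ¥771,483.22; over-quota = ¥1,434,282.86 − ¥771,483.22 = ¥662,799.64.
In-quota duty = ¥771,483.22 × 6.5% = ¥50,146.41. Over-quota duty = ¥662,799.64 × 19.5% = ¥129,245.93.
Line duty = ¥50,146.41 + ¥129,245.93 = ¥179,392.34.
Line 4 (34.59, Meresta, 2,656 m², ¥467,270.08):
Base rate for 34.59 is ¥6.85/m².
Additional duty on 34.59 from Meresta: +47.7% ad valorem. Applied ad valorem rate = 47.7%.
Duty = ¥467,270.08 × 47.7% + 2,656 × ¥6.85 = ¥241,081.43.
Total = ¥101,914.84 + ¥22,788.80 + ¥179,392.34 + ¥241,081.43 = ¥545,177.41.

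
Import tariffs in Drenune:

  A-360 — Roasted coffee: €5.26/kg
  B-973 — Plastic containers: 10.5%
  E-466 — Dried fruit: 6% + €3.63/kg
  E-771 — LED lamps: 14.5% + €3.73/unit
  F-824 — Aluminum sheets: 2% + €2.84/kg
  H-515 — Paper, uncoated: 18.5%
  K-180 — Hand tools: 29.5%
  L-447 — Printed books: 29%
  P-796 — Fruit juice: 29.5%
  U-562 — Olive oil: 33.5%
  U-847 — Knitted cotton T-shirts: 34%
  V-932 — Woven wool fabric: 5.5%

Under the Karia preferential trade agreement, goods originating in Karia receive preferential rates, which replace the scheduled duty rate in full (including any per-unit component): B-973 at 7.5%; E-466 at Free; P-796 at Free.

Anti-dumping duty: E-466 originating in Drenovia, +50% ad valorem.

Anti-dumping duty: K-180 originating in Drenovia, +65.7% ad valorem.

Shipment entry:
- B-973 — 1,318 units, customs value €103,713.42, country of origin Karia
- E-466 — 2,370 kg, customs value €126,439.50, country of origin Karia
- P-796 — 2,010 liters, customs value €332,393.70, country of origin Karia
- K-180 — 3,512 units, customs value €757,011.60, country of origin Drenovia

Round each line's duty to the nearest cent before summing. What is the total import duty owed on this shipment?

Line 1 (B-973, Karia, 1,318 units, €103,713.42):
Base rate for B-973 is 10.5%.
Origin Karia qualifies under the Drenune–Karia agreement and B-973 is covered: preferential rate 7.5% applies instead.
Duty = €103,713.42 × 7.5% = €7,778.51.
Line 2 (E-466, Karia, 2,370 kg, €126,439.50):
Base rate for E-466 is 6% + €3.63/kg.
Origin Karia qualifies under the Drenune–Karia agreement and E-466 is covered: preferential rate Free applies instead.
The additional-duty order on E-466 targets Drenovia, not Karia; it does not apply.
Duty = €126,439.50 × 0% = €0.00.
Line 3 (P-796, Karia, 2,010 liters, €332,393.70):
Base rate for P-796 is 29.5%.
Origin Karia qualifies under the Drenune–Karia agreement and P-796 is covered: preferential rate Free applies instead.
Duty = €332,393.70 × 0% = €0.00.
Line 4 (K-180, Drenovia, 3,512 units, €757,011.60):
Base rate for K-180 is 29.5%.
Additional duty on K-180 from Drenovia: +65.7%. Applied ad valorem rate: 29.5% + 65.7% = 95.2%.
Duty = €757,011.60 × 95.2% = €720,675.04.
Total = €7,778.51 + €0.00 + €0.00 + €720,675.04 = €728,453.55.

€728,453.55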